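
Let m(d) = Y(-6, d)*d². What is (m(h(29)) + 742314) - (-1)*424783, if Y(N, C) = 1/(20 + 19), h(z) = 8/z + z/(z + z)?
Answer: 51039486679/43732 ≈ 1.1671e+6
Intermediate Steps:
h(z) = ½ + 8/z (h(z) = 8/z + z/((2*z)) = 8/z + z*(1/(2*z)) = 8/z + ½ = ½ + 8/z)
Y(N, C) = 1/39
m(d) = d²/39
(m(h(29)) + 742314) - (-1)*424783 = (((½)*(16 + 29)/29)²/39 + 742314) - (-1)*424783 = (((½)*(1/29)*45)²/39 + 742314) - 1*(-424783) = ((45/58)²/39 + 742314) + 424783 = ((1/39)*(2025/3364) + 742314) + 424783 = (675/43732 + 742314) + 424783 = 32462876523/43732 + 424783 = 51039486679/43732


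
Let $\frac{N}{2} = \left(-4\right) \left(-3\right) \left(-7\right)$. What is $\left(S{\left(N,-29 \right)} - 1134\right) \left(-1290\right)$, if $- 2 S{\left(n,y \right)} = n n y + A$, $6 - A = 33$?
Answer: $-526484475$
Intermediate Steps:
$A = -27$ ($A = 6 - 33 = -27$)
$N = -168$ ($N = 2 \left(-4\right) \left(-3\right) \left(-7\right) = 2 \cdot 12 \left(-7\right) = 2 \left(-84\right) = -168$)
$S{\left(n,y \right)} = \frac{27}{2} - \frac{y n^{2}}{2}$ ($S{\left(n,y \right)} = - \frac{n n y - 27}{2} = - \frac{n^{2} y - 27}{2} = - \frac{y n^{2} - 27}{2} = - \frac{-27 + y n^{2}}{2} = \frac{27}{2} - \frac{y n^{2}}{2}$)
$\left(S{\left(N,-29 \right)} - 1134\right) \left(-1290\right) = \left(\left(\frac{27}{2} - - \frac{29 \left(-168\right)^{2}}{2}\right) - 1134\right) \left(-1290\right) = \left(\left(\frac{27}{2} - \left(- \frac{29}{2}\right) 28224\right) - 1134\right) \left(-1290\right) = \left(\left(\frac{27}{2} + 409248\right) - 1134\right) \left(-1290\right) = \left(\frac{818523}{2} - 1134\right) \left(-1290\right) = \frac{816255}{2} \left(-1290\right) = -526484475$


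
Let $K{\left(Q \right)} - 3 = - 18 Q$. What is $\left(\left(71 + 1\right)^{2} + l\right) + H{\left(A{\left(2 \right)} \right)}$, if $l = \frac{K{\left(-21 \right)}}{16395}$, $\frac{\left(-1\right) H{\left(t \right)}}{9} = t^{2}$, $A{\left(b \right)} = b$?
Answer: $\frac{28133947}{5465} \approx 5148.0$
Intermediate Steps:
$K{\left(Q \right)} = 3 - 18 Q$
$H{\left(t \right)} = - 9 t^{2}$
$l = \frac{127}{5465}$ ($l = \frac{3 - -378}{16395} = \left(3 + 378\right) \frac{1}{16395} = 381 \cdot \frac{1}{16395} = \frac{127}{5465} \approx 0.023239$)
$\left(\left(71 + 1\right)^{2} + l\right) + H{\left(A{\left(2 \right)} \right)} = \left(\left(71 + 1\right)^{2} + \frac{127}{5465}\right) - 9 \cdot 2^{2} = \left(72^{2} + \frac{127}{5465}\right) - 36 = \left(5184 + \frac{127}{5465}\right) - 36 = \frac{28330687}{5465} - 36 = \frac{28133947}{5465}$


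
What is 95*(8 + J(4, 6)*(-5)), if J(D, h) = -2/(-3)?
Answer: 1330/3 ≈ 443.33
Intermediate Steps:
J(D, h) = ⅔ (J(D, h) = -2*(-⅓) = ⅔)
95*(8 + J(4, 6)*(-5)) = 95*(8 + (⅔)*(-5)) = 95*(8 - 10/3) = 95*(14/3) = 1330/3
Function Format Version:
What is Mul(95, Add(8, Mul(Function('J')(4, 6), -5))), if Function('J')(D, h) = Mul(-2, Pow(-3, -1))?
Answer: Rational(1330, 3) ≈ 443.33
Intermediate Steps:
Function('J')(D, h) = Rational(2, 3) (Function('J')(D, h) = Mul(-2, Rational(-1, 3)) = Rational(2, 3))
Mul(95, Add(8, Mul(Function('J')(4, 6), -5))) = Mul(95, Add(8, Mul(Rational(2, 3), -5))) = Mul(95, Add(8, Rational(-10, 3))) = Mul(95, Rational(14, 3)) = Rational(1330, 3)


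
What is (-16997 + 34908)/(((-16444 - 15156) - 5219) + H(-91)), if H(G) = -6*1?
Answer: -17911/36825 ≈ -0.48638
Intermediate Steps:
H(G) = -6
(-16997 + 34908)/(((-16444 - 15156) - 5219) + H(-91)) = (-16997 + 34908)/(((-16444 - 15156) - 5219) - 6) = 17911/((-31600 - 5219) - 6) = 17911/(-36819 - 6) = 17911/(-36825) = 17911*(-1/36825) = -17911/36825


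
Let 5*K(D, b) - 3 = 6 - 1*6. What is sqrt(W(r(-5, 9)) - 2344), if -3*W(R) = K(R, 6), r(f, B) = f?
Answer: I*sqrt(58605)/5 ≈ 48.417*I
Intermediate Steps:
K(D, b) = 3/5 (K(D, b) = 3/5 + (6 - 1*6)/5 = 3/5 + (6 - 6)/5 = 3/5 + (1/5)*0 = 3/5 + 0 = 3/5)
W(R) = -1/5 (W(R) = -1/3*3/5 = -1/5)
sqrt(W(r(-5, 9)) - 2344) = sqrt(-1/5 - 2344) = sqrt(-11721/5) = I*sqrt(58605)/5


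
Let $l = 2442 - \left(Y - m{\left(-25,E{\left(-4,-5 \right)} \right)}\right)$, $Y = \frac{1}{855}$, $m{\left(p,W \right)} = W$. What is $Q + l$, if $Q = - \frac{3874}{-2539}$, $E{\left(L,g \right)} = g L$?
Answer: $\frac{5347930121}{2170845} \approx 2463.5$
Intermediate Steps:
$E{\left(L,g \right)} = L g$
$Y = \frac{1}{855} \approx 0.0011696$
$Q = \frac{3874}{2539}$ ($Q = \left(-3874\right) \left(- \frac{1}{2539}\right) = \frac{3874}{2539} \approx 1.5258$)
$l = \frac{2105009}{855}$ ($l = 2442 - \left(\frac{1}{855} - \left(-4\right) \left(-5\right)\right) = 2442 - \left(\frac{1}{855} - 20\right) = 2442 - - \frac{17099}{855} = 2442 + \frac{17099}{855} = \frac{2105009}{855} \approx 2462.0$)
$Q + l = \frac{3874}{2539} + \frac{2105009}{855} = \frac{5347930121}{2170845}$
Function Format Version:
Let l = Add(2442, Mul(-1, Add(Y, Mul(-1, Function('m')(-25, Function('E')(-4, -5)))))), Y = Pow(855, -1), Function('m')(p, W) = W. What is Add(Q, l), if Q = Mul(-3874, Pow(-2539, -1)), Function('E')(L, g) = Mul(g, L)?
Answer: Rational(5347930121, 2170845) ≈ 2463.5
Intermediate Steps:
Function('E')(L, g) = Mul(L, g)
Y = Rational(1, 855) ≈ 0.0011696
Q = Rational(3874, 2539) (Q = Mul(-3874, Rational(-1, 2539)) = Rational(3874, 2539) ≈ 1.5258)
l = Rational(2105009, 855) (l = Add(2442, Mul(-1, Add(Rational(1, 855), Mul(-1, Mul(-4, -5))))) = Add(2442, Mul(-1, Add(Rational(1, 855), Mul(-1, 20)))) = Add(2442, Mul(-1, Add(Rational(1, 855), -20))) = Add(2442, Mul(-1, Rational(-17099, 855))) = Add(2442, Rational(17099, 855)) = Rational(2105009, 855) ≈ 2462.0)
Add(Q, l) = Add(Rational(3874, 2539), Rational(2105009, 855)) = Rational(5347930121, 2170845)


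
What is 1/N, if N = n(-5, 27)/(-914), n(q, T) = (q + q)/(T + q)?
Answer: 10054/5 ≈ 2010.8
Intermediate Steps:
n(q, T) = 2*q/(T + q) (n(q, T) = (2*q)/(T + q) = 2*q/(T + q))
N = 5/10054 (N = (2*(-5)/(27 - 5))/(-914) = (2*(-5)/22)*(-1/914) = (2*(-5)*(1/22))*(-1/914) = -5/11*(-1/914) = 5/10054 ≈ 0.00049731)
1/N = 1/(5/10054) = 10054/5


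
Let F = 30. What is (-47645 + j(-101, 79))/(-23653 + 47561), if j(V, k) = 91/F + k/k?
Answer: -1429229/717240 ≈ -1.9927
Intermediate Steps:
j(V, k) = 121/30 (j(V, k) = 91/30 + k/k = 91*(1/30) + 1 = 91/30 + 1 = 121/30)
(-47645 + j(-101, 79))/(-23653 + 47561) = (-47645 + 121/30)/(-23653 + 47561) = -1429229/30/23908 = -1429229/30*1/23908 = -1429229/717240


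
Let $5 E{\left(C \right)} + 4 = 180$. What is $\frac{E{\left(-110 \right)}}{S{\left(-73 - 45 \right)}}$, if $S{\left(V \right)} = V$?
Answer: $- \frac{88}{295} \approx -0.29831$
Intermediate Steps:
$E{\left(C \right)} = \frac{176}{5}$ ($E{\left(C \right)} = - \frac{4}{5} + \frac{1}{5} \cdot 180 = - \frac{4}{5} + 36 = \frac{176}{5}$)
$\frac{E{\left(-110 \right)}}{S{\left(-73 - 45 \right)}} = \frac{176}{5 \left(-73 - 45\right)} = \frac{176}{5 \left(-118\right)} = \frac{176}{5} \left(- \frac{1}{118}\right) = - \frac{88}{295}$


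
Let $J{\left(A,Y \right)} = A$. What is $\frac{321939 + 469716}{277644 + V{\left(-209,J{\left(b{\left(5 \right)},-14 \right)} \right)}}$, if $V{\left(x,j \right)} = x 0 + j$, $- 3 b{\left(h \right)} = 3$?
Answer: $\frac{791655}{277643} \approx 2.8513$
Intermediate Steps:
$b{\left(h \right)} = -1$ ($b{\left(h \right)} = \left(- \frac{1}{3}\right) 3 = -1$)
$V{\left(x,j \right)} = j$ ($V{\left(x,j \right)} = 0 + j = j$)
$\frac{321939 + 469716}{277644 + V{\left(-209,J{\left(b{\left(5 \right)},-14 \right)} \right)}} = \frac{321939 + 469716}{277644 - 1} = \frac{791655}{277643}$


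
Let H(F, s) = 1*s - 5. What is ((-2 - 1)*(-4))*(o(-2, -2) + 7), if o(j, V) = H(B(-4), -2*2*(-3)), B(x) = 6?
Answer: 168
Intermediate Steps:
H(F, s) = -5 + s (H(F, s) = s - 5 = -5 + s)
o(j, V) = 7 (o(j, V) = -5 - 2*2*(-3) = -5 - 4*(-3) = -5 + 12 = 7)
((-2 - 1)*(-4))*(o(-2, -2) + 7) = ((-2 - 1)*(-4))*(7 + 7) = -3*(-4)*14 = 12*14 = 168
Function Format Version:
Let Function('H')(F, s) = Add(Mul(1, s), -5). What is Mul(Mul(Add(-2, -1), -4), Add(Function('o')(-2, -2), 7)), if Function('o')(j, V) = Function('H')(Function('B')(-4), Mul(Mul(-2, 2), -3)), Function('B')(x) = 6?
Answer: 168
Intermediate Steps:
Function('H')(F, s) = Add(-5, s) (Function('H')(F, s) = Add(s, -5) = Add(-5, s))
Function('o')(j, V) = 7 (Function('o')(j, V) = Add(-5, Mul(Mul(-2, 2), -3)) = Add(-5, Mul(-4, -3)) = Add(-5, 12) = 7)
Mul(Mul(Add(-2, -1), -4), Add(Function('o')(-2, -2), 7)) = Mul(Mul(Add(-2, -1), -4), Add(7, 7)) = Mul(Mul(-3, -4), 14) = Mul(12, 14) = 168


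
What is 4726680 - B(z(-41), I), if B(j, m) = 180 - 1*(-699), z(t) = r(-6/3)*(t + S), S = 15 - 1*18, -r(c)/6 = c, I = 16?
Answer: 4725801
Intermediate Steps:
r(c) = -6*c
S = -3 (S = 15 - 18 = -3)
z(t) = -36 + 12*t (z(t) = (-(-36)/3)*(t - 3) = (-(-36)/3)*(-3 + t) = (-6*(-2))*(-3 + t) = 12*(-3 + t) = -36 + 12*t)
B(j, m) = 879 (B(j, m) = 180 + 699 = 879)
4726680 - B(z(-41), I) = 4726680 - 1*879 = 4726680 - 879 = 4725801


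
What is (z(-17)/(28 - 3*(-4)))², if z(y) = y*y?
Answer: 83521/1600 ≈ 52.201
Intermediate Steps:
z(y) = y²
(z(-17)/(28 - 3*(-4)))² = ((-17)²/(28 - 3*(-4)))² = (289/(28 - 1*(-12)))² = (289/(28 + 12))² = (289/40)² = 83521/1600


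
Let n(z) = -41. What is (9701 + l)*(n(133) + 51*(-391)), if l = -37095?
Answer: 547386908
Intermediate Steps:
(9701 + l)*(n(133) + 51*(-391)) = (9701 - 37095)*(-41 + 51*(-391)) = -27394*(-41 - 19941) = -27394*(-19982) = 547386908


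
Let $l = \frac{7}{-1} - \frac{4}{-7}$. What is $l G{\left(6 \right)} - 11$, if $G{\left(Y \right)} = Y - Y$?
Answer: $-11$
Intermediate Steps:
$G{\left(Y \right)} = 0$
$l = - \frac{45}{7}$ ($l = 7 \left(-1\right) - - \frac{4}{7} = -7 + \frac{4}{7} = - \frac{45}{7} \approx -6.4286$)
$l G{\left(6 \right)} - 11 = \left(- \frac{45}{7}\right) 0 - 11 = 0 - 11 = -11$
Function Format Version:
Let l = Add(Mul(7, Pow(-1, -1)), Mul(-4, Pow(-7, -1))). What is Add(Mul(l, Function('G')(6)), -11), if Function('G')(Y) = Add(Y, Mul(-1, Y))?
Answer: -11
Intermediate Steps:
Function('G')(Y) = 0
l = Rational(-45, 7) (l = Add(Mul(7, -1), Mul(-4, Rational(-1, 7))) = Add(-7, Rational(4, 7)) = Rational(-45, 7) ≈ -6.4286)
Add(Mul(l, Function('G')(6)), -11) = Add(Mul(Rational(-45, 7), 0), -11) = Add(0, -11) = -11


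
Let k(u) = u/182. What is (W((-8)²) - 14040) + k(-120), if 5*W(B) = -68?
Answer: -6394688/455 ≈ -14054.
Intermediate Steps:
W(B) = -68/5 (W(B) = (⅕)*(-68) = -68/5)
k(u) = u/182 (k(u) = u*(1/182) = u/182)
(W((-8)²) - 14040) + k(-120) = (-68/5 - 14040) + (1/182)*(-120) = -70268/5 - 60/91 = -6394688/455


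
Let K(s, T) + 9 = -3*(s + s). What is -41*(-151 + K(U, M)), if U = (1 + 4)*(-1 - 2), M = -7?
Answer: 2870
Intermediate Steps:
U = -15 (U = 5*(-3) = -15)
K(s, T) = -9 - 6*s (K(s, T) = -9 - 3*(s + s) = -9 - 6*s)
-41*(-151 + K(U, M)) = -41*(-151 + (-9 - 6*(-15))) = -41*(-151 + (-9 + 90)) = -41*(-151 + 81) = -41*(-70) = 2870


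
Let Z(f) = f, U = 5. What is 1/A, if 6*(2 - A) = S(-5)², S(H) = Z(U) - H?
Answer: -3/44 ≈ -0.068182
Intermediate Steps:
S(H) = 5 - H
A = -44/3 (A = 2 - (5 - 1*(-5))²/6 = 2 - (5 + 5)²/6 = 2 - ⅙*10² = 2 - ⅙*100 = 2 - 50/3 = -44/3 ≈ -14.667)
1/A = 1/(-44/3) = -3/44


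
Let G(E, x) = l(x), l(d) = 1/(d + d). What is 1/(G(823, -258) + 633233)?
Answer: 516/326748227 ≈ 1.5792e-6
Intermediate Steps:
l(d) = 1/(2*d)
G(E, x) = 1/(2*x)
1/(G(823, -258) + 633233) = 1/((1/2)/(-258) + 633233) = 1/((1/2)*(-1/258) + 633233) = 1/(-1/516 + 633233) = 1/(326748227/516) = 516/326748227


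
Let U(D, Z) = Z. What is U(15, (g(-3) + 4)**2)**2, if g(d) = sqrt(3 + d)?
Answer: 256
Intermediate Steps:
U(15, (g(-3) + 4)**2)**2 = ((sqrt(3 - 3) + 4)**2)**2 = ((sqrt(0) + 4)**2)**2 = ((0 + 4)**2)**2 = (4**2)**2 = 16**2 = 256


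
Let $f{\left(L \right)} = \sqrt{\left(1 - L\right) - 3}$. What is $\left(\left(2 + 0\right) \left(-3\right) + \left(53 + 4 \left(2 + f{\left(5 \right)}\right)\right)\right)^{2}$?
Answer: $2913 + 440 i \sqrt{7} \approx 2913.0 + 1164.1 i$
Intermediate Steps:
$f{\left(L \right)} = \sqrt{-2 - L}$
$\left(\left(2 + 0\right) \left(-3\right) + \left(53 + 4 \left(2 + f{\left(5 \right)}\right)\right)\right)^{2} = \left(\left(2 + 0\right) \left(-3\right) + \left(53 + 4 \left(2 + \sqrt{-2 - 5}\right)\right)\right)^{2} = \left(2 \left(-3\right) + \left(53 + 4 \left(2 + \sqrt{-2 - 5}\right)\right)\right)^{2} = \left(-6 + \left(53 + 4 \left(2 + \sqrt{-7}\right)\right)\right)^{2} = \left(-6 + \left(53 + 4 \left(2 + i \sqrt{7}\right)\right)\right)^{2} = \left(-6 + \left(53 + \left(8 + 4 i \sqrt{7}\right)\right)\right)^{2} = \left(-6 + \left(61 + 4 i \sqrt{7}\right)\right)^{2} = \left(55 + 4 i \sqrt{7}\right)^{2}$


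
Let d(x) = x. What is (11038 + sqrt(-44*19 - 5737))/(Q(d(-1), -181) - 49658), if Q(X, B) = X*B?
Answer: -11038/49477 - I*sqrt(6573)/49477 ≈ -0.22309 - 0.0016386*I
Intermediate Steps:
Q(X, B) = B*X
(11038 + sqrt(-44*19 - 5737))/(Q(d(-1), -181) - 49658) = (11038 + sqrt(-44*19 - 5737))/(-181*(-1) - 49658) = (11038 + sqrt(-836 - 5737))/(181 - 49658) = (11038 + sqrt(-6573))/(-49477) = (11038 + I*sqrt(6573))*(-1/49477) = -11038/49477 - I*sqrt(6573)/49477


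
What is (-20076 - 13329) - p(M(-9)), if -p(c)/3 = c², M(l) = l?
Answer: -33162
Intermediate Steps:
p(c) = -3*c²
(-20076 - 13329) - p(M(-9)) = (-20076 - 13329) - (-3)*(-9)² = -33405 - (-3)*81 = -33405 - 1*(-243) = -33405 + 243 = -33162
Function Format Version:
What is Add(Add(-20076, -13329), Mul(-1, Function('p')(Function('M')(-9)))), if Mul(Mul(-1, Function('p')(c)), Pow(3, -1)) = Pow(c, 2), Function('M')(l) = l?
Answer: -33162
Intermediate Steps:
Function('p')(c) = Mul(-3, Pow(c, 2))
Add(Add(-20076, -13329), Mul(-1, Function('p')(Function('M')(-9)))) = Add(Add(-20076, -13329), Mul(-1, Mul(-3, Pow(-9, 2)))) = Add(-33405, Mul(-1, Mul(-3, 81))) = Add(-33405, Mul(-1, -243)) = Add(-33405, 243) = -33162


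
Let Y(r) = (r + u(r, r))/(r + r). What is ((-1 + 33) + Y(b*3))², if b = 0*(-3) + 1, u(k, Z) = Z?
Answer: 1089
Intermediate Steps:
b = 1 (b = 0 + 1 = 1)
Y(r) = 1 (Y(r) = (r + r)/(r + r) = (2*r)/((2*r)) = (2*r)*(1/(2*r)) = 1)
((-1 + 33) + Y(b*3))² = ((-1 + 33) + 1)² = (32 + 1)² = 33² = 1089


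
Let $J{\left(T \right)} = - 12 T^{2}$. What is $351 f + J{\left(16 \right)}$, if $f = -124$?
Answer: $-46596$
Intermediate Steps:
$351 f + J{\left(16 \right)} = 351 \left(-124\right) - 12 \cdot 16^{2} = -43524 - 3072 = -46596$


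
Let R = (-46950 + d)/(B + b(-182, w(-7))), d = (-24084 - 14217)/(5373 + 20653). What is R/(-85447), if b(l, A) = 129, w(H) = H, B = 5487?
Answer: 407319667/4163035260384 ≈ 9.7842e-5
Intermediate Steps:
d = -38301/26026 ≈ -1.4716
R = -407319667/48720672 (R = (-46950 - 38301/26026)/(5487 + 129) = -1221959001/26026/5616 = -1221959001/26026*1/5616 = -407319667/48720672 ≈ -8.3603)
R/(-85447) = -407319667/48720672/(-85447) = -407319667/48720672*(-1/85447) = 407319667/4163035260384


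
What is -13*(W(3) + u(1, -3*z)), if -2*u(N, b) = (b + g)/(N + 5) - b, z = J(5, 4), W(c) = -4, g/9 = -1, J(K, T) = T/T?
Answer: 117/2 ≈ 58.500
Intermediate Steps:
J(K, T) = 1
g = -9 (g = 9*(-1) = -9)
z = 1
u(N, b) = b/2 - (-9 + b)/(2*(5 + N)) (u(N, b) = -((b - 9)/(N + 5) - b)/2 = -((-9 + b)/(5 + N) - b)/2 = -(-b + (-9 + b)/(5 + N))/2 = b/2 - (-9 + b)/(2*(5 + N)))
-13*(W(3) + u(1, -3*z)) = -13*(-4 + (9 + 4*(-3*1) + 1*(-3*1))/(2*(5 + 1))) = -13*(-4 + (1/2)*(9 + 4*(-3) + 1*(-3))/6) = -13*(-4 + (1/2)*(1/6)*(9 - 12 - 3)) = -13*(-4 + (1/2)*(1/6)*(-6)) = -13*(-4 - 1/2) = -13*(-9/2) = 117/2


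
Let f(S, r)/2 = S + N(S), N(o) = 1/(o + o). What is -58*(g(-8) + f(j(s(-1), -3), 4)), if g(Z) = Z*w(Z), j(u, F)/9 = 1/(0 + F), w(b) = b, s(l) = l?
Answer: -10034/3 ≈ -3344.7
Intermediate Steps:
N(o) = 1/(2*o)
j(u, F) = 9/F (j(u, F) = 9/(0 + F) = 9/F)
f(S, r) = 1/S + 2*S (f(S, r) = 2*(S + 1/(2*S)) = 1/S + 2*S)
g(Z) = Z**2 (g(Z) = Z*Z = Z**2)
-58*(g(-8) + f(j(s(-1), -3), 4)) = -58*((-8)**2 + (1/(9/(-3)) + 2*(9/(-3)))) = -58*(64 + (1/(9*(-1/3)) + 2*(9*(-1/3)))) = -58*(64 + (1/(-3) + 2*(-3))) = -58*(64 + (-1/3 - 6)) = -58*(64 - 19/3) = -58*173/3 = -10034/3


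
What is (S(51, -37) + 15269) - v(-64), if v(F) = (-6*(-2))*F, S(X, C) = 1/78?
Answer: 1250887/78 ≈ 16037.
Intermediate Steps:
S(X, C) = 1/78
v(F) = 12*F
(S(51, -37) + 15269) - v(-64) = (1/78 + 15269) - 12*(-64) = 1190983/78 - 1*(-768) = 1190983/78 + 768 = 1250887/78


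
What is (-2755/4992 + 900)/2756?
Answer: 4490045/13757952 ≈ 0.32636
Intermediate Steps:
(-2755/4992 + 900)/2756 = (-2755*1/4992 + 900)*(1/2756) = (-2755/4992 + 900)*(1/2756) = (4490045/4992)*(1/2756) = 4490045/13757952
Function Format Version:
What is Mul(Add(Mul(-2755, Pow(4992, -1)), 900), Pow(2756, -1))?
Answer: Rational(4490045, 13757952) ≈ 0.32636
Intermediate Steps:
Mul(Add(Mul(-2755, Pow(4992, -1)), 900), Pow(2756, -1)) = Mul(Add(Mul(-2755, Rational(1, 4992)), 900), Rational(1, 2756)) = Mul(Add(Rational(-2755, 4992), 900), Rational(1, 2756)) = Mul(Rational(4490045, 4992), Rational(1, 2756)) = Rational(4490045, 13757952)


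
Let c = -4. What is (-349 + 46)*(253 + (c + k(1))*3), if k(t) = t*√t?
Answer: -73932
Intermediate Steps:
k(t) = t^(3/2)
(-349 + 46)*(253 + (c + k(1))*3) = (-349 + 46)*(253 + (-4 + 1^(3/2))*3) = -303*(253 + (-4 + 1)*3) = -303*(253 - 3*3) = -303*(253 - 9) = -303*244 = -73932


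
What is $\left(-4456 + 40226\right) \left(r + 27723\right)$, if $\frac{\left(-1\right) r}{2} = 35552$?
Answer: $-1551738370$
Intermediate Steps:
$r = -71104$ ($r = \left(-2\right) 35552 = -71104$)
$\left(-4456 + 40226\right) \left(r + 27723\right) = \left(-4456 + 40226\right) \left(-71104 + 27723\right) = 35770 \left(-43381\right) = -1551738370$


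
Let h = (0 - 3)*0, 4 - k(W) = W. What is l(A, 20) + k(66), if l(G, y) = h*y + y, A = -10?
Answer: -42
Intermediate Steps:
k(W) = 4 - W
h = 0 (h = -3*0 = 0)
l(G, y) = y (l(G, y) = 0*y + y = 0 + y = y)
l(A, 20) + k(66) = 20 + (4 - 1*66) = 20 + (4 - 66) = 20 - 62 = -42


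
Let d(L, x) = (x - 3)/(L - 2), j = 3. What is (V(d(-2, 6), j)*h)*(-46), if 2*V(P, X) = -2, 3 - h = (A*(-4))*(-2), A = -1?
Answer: 506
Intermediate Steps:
d(L, x) = (-3 + x)/(-2 + L)
h = 11 (h = 3 - (-1*(-4))*(-2) = 3 - 4*(-2) = 3 - 1*(-8) = 3 + 8 = 11)
V(P, X) = -1 (V(P, X) = (½)*(-2) = -1)
(V(d(-2, 6), j)*h)*(-46) = -1*11*(-46) = -11*(-46) = 506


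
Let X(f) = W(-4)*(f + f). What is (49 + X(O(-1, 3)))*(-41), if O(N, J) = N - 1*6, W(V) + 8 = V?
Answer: -8897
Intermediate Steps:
W(V) = -8 + V
O(N, J) = -6 + N (O(N, J) = N - 6 = -6 + N)
X(f) = -24*f (X(f) = (-8 - 4)*(f + f) = -24*f)
(49 + X(O(-1, 3)))*(-41) = (49 - 24*(-6 - 1))*(-41) = (49 - 24*(-7))*(-41) = (49 + 168)*(-41) = 217*(-41) = -8897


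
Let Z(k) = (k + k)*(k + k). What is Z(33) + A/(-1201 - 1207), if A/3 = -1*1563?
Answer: 10493937/2408 ≈ 4357.9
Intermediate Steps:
Z(k) = 4*k² (Z(k) = (2*k)*(2*k) = 4*k²)
A = -4689 (A = 3*(-1*1563) = 3*(-1563) = -4689)
Z(33) + A/(-1201 - 1207) = 4*33² - 4689/(-1201 - 1207) = 4*1089 - 4689/(-2408) = 4356 - 4689*(-1/2408) = 4356 + 4689/2408 = 10493937/2408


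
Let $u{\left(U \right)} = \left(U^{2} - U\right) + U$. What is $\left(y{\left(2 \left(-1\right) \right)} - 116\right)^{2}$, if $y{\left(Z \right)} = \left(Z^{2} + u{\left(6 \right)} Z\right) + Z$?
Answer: $34596$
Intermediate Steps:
$u{\left(U \right)} = U^{2}$
$y{\left(Z \right)} = Z^{2} + 37 Z$ ($y{\left(Z \right)} = \left(Z^{2} + 6^{2} Z\right) + Z = \left(Z^{2} + 36 Z\right) + Z = Z^{2} + 37 Z$)
$\left(y{\left(2 \left(-1\right) \right)} - 116\right)^{2} = \left(2 \left(-1\right) \left(37 + 2 \left(-1\right)\right) - 116\right)^{2} = \left(- 2 \left(37 - 2\right) - 116\right)^{2} = \left(\left(-2\right) 35 - 116\right)^{2} = \left(-70 - 116\right)^{2} = \left(-186\right)^{2} = 34596$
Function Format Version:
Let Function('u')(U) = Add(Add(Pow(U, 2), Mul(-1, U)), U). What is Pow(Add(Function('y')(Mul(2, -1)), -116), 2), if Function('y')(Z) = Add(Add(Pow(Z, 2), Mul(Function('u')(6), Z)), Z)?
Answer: 34596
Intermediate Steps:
Function('u')(U) = Pow(U, 2)
Function('y')(Z) = Add(Pow(Z, 2), Mul(37, Z)) (Function('y')(Z) = Add(Add(Pow(Z, 2), Mul(Pow(6, 2), Z)), Z) = Add(Add(Pow(Z, 2), Mul(36, Z)), Z) = Add(Pow(Z, 2), Mul(37, Z)))
Pow(Add(Function('y')(Mul(2, -1)), -116), 2) = Pow(Add(Mul(Mul(2, -1), Add(37, Mul(2, -1))), -116), 2) = Pow(Add(Mul(-2, Add(37, -2)), -116), 2) = Pow(Add(Mul(-2, 35), -116), 2) = Pow(Add(-70, -116), 2) = Pow(-186, 2) = 34596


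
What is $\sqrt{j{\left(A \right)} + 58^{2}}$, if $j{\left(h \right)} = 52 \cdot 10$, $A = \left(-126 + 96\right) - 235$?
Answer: $2 \sqrt{971} \approx 62.322$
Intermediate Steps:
$A = -265$ ($A = -30 - 235 = -265$)
$j{\left(h \right)} = 520$
$\sqrt{j{\left(A \right)} + 58^{2}} = \sqrt{520 + 58^{2}} = \sqrt{520 + 3364} = \sqrt{3884} = 2 \sqrt{971}$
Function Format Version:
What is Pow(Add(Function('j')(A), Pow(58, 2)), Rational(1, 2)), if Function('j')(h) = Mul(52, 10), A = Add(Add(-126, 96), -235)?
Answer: Mul(2, Pow(971, Rational(1, 2))) ≈ 62.322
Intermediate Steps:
A = -265 (A = Add(-30, -235) = -265)
Function('j')(h) = 520
Pow(Add(Function('j')(A), Pow(58, 2)), Rational(1, 2)) = Pow(Add(520, Pow(58, 2)), Rational(1, 2)) = Pow(Add(520, 3364), Rational(1, 2)) = Pow(3884, Rational(1, 2)) = Mul(2, Pow(971, Rational(1, 2)))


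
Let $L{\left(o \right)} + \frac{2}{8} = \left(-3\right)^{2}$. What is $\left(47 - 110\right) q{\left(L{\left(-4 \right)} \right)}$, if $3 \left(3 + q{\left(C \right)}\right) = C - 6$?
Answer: $\frac{525}{4} \approx 131.25$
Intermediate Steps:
$L{\left(o \right)} = \frac{35}{4}$ ($L{\left(o \right)} = - \frac{1}{4} + \left(-3\right)^{2} = - \frac{1}{4} + 9 = \frac{35}{4}$)
$q{\left(C \right)} = -5 + \frac{C}{3}$ ($q{\left(C \right)} = -3 + \frac{C - 6}{3} = -3 + \frac{-6 + C}{3} = -3 + \left(-2 + \frac{C}{3}\right) = -5 + \frac{C}{3}$)
$\left(47 - 110\right) q{\left(L{\left(-4 \right)} \right)} = \left(47 - 110\right) \left(-5 + \frac{1}{3} \cdot \frac{35}{4}\right) = - 63 \left(-5 + \frac{35}{12}\right) = \left(-63\right) \left(- \frac{25}{12}\right) = \frac{525}{4}$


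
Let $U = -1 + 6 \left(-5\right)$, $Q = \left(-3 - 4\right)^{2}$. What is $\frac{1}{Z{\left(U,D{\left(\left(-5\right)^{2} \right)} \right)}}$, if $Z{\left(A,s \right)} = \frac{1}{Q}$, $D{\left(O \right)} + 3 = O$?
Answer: $49$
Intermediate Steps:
$D{\left(O \right)} = -3 + O$
$Q = 49$ ($Q = \left(-7\right)^{2} = 49$)
$U = -31$ ($U = -1 - 30 = -31$)
$Z{\left(A,s \right)} = \frac{1}{49}$
$\frac{1}{Z{\left(U,D{\left(\left(-5\right)^{2} \right)} \right)}} = \frac{1}{\frac{1}{49}} = 49$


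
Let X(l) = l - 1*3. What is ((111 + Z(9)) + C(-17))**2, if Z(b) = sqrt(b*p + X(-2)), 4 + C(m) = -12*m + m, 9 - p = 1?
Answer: (294 + sqrt(67))**2 ≈ 91316.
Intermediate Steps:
X(l) = -3 + l (X(l) = l - 3 = -3 + l)
p = 8 (p = 9 - 1*1 = 9 - 1 = 8)
C(m) = -4 - 11*m (C(m) = -4 + (-12*m + m) = -4 - 11*m)
Z(b) = sqrt(-5 + 8*b) (Z(b) = sqrt(b*8 + (-3 - 2)) = sqrt(8*b - 5) = sqrt(-5 + 8*b))
((111 + Z(9)) + C(-17))**2 = ((111 + sqrt(-5 + 8*9)) + (-4 - 11*(-17)))**2 = ((111 + sqrt(-5 + 72)) + (-4 + 187))**2 = ((111 + sqrt(67)) + 183)**2 = (294 + sqrt(67))**2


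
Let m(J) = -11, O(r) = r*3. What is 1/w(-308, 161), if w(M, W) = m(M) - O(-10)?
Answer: 1/19 ≈ 0.052632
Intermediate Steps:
O(r) = 3*r
w(M, W) = 19 (w(M, W) = -11 - 3*(-10) = -11 - 1*(-30) = -11 + 30 = 19)
1/w(-308, 161) = 1/19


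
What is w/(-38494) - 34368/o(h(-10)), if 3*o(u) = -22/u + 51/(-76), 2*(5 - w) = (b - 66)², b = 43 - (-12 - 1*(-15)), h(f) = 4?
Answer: 301635444753/18053686 ≈ 16708.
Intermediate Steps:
b = 40 (b = 43 - (-12 + 15) = 43 - 1*3 = 43 - 3 = 40)
w = -333 (w = 5 - (40 - 66)²/2 = 5 - ½*(-26)² = 5 - ½*676 = 5 - 338 = -333)
o(u) = -17/76 - 22/(3*u) (o(u) = (-22/u + 51/(-76))/3 = (-22/u + 51*(-1/76))/3 = (-22/u - 51/76)/3 = (-51/76 - 22/u)/3 = -17/76 - 22/(3*u))
w/(-38494) - 34368/o(h(-10)) = -333/(-38494) - 34368*912/(-1672 - 51*4) = -333*(-1/38494) - 34368*912/(-1672 - 204) = 333/38494 - 34368/((1/228)*(¼)*(-1876)) = 333/38494 - 34368/(-469/228) = 333/38494 - 34368*(-228/469) = 333/38494 + 7835904/469 = 301635444753/18053686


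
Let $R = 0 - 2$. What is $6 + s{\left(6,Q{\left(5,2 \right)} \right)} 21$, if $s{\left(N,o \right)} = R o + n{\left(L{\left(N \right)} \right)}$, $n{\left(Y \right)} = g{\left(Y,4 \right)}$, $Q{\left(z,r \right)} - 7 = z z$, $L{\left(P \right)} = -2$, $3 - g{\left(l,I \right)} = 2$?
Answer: $-1317$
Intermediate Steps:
$g{\left(l,I \right)} = 1$ ($g{\left(l,I \right)} = 3 - 2 = 1$)
$R = -2$
$Q{\left(z,r \right)} = 7 + z^{2}$ ($Q{\left(z,r \right)} = 7 + z z = 7 + z^{2}$)
$n{\left(Y \right)} = 1$
$s{\left(N,o \right)} = 1 - 2 o$ ($s{\left(N,o \right)} = - 2 o + 1 = 1 - 2 o$)
$6 + s{\left(6,Q{\left(5,2 \right)} \right)} 21 = 6 + \left(1 - 2 \left(7 + 5^{2}\right)\right) 21 = 6 + \left(1 - 2 \left(7 + 25\right)\right) 21 = 6 + \left(1 - 64\right) 21 = 6 - 1323 = -1317$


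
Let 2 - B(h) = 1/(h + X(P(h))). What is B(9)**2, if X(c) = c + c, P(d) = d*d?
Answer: 116281/29241 ≈ 3.9766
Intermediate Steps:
P(d) = d**2
X(c) = 2*c
B(h) = 2 - 1/(h + 2*h**2)
B(9)**2 = ((-1 + 2*9 + 4*9**2)/(9*(1 + 2*9)))**2 = ((-1 + 18 + 4*81)/(9*(1 + 18)))**2 = ((1/9)*(-1 + 18 + 324)/19)**2 = ((1/9)*(1/19)*341)**2 = (341/171)**2 = 116281/29241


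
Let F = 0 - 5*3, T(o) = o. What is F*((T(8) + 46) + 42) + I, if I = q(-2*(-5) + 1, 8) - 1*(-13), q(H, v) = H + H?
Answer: -1405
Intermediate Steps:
q(H, v) = 2*H
F = -15 (F = 0 - 15 = -15)
I = 35 (I = 2*(-2*(-5) + 1) - 1*(-13) = 2*(10 + 1) + 13 = 2*11 + 13 = 22 + 13 = 35)
F*((T(8) + 46) + 42) + I = -15*((8 + 46) + 42) + 35 = -15*(54 + 42) + 35 = -15*96 + 35 = -1440 + 35 = -1405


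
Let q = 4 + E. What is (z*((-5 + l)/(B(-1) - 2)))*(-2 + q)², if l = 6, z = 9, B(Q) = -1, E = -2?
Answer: 0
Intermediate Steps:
q = 2 (q = 4 - 2 = 2)
(z*((-5 + l)/(B(-1) - 2)))*(-2 + q)² = (9*((-5 + 6)/(-1 - 2)))*(-2 + 2)² = (9*(1/(-3)))*0² = (9*(1*(-⅓)))*0 = (9*(-⅓))*0 = -3*0 = 0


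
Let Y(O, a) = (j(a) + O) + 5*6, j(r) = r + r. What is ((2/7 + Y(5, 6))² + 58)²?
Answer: 12634434409/2401 ≈ 5.2622e+6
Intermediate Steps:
j(r) = 2*r
Y(O, a) = 30 + O + 2*a (Y(O, a) = (2*a + O) + 5*6 = (O + 2*a) + 30 = 30 + O + 2*a)
((2/7 + Y(5, 6))² + 58)² = ((2/7 + (30 + 5 + 2*6))² + 58)² = ((2*(⅐) + (30 + 5 + 12))² + 58)² = ((2/7 + 47)² + 58)² = ((331/7)² + 58)² = (109561/49 + 58)² = (112403/49)² = 12634434409/2401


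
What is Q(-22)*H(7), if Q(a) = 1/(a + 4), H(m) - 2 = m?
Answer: -1/2 ≈ -0.50000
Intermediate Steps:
H(m) = 2 + m
Q(a) = 1/(4 + a)
Q(-22)*H(7) = (2 + 7)/(4 - 22) = 9/(-18) = -1/18*9 = -1/2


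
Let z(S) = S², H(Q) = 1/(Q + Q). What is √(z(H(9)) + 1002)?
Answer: 13*√1921/18 ≈ 31.654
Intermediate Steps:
H(Q) = 1/(2*Q)
√(z(H(9)) + 1002) = √(((½)/9)² + 1002) = √(((½)*(⅑))² + 1002) = √((1/18)² + 1002) = √(1/324 + 1002) = √(324649/324) = 13*√1921/18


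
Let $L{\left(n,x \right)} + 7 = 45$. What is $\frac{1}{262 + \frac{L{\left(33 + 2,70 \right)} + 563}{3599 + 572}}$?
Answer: $\frac{4171}{1093403} \approx 0.0038147$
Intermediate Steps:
$L{\left(n,x \right)} = 38$ ($L{\left(n,x \right)} = -7 + 45 = 38$)
$\frac{1}{262 + \frac{L{\left(33 + 2,70 \right)} + 563}{3599 + 572}} = \frac{1}{262 + \frac{38 + 563}{3599 + 572}} = \frac{1}{262 + \frac{601}{4171}} = \frac{1}{\frac{1093403}{4171}} = \frac{4171}{1093403}$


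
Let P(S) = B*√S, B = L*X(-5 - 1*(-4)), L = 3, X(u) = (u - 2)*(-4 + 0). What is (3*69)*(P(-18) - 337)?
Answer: -69759 + 22356*I*√2 ≈ -69759.0 + 31616.0*I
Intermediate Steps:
X(u) = 8 - 4*u (X(u) = (-2 + u)*(-4) = 8 - 4*u)
B = 36 (B = 3*(8 - 4*(-5 - 1*(-4))) = 3*(8 - 4*(-5 + 4)) = 3*(8 - 4*(-1)) = 3*(8 + 4) = 3*12 = 36)
P(S) = 36*√S
(3*69)*(P(-18) - 337) = (3*69)*(36*√(-18) - 337) = 207*(36*(3*I*√2) - 337) = 207*(108*I*√2 - 337) = 207*(-337 + 108*I*√2) = -69759 + 22356*I*√2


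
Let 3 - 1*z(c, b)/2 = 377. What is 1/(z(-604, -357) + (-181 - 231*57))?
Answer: -1/14096 ≈ -7.0942e-5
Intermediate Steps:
z(c, b) = -748 (z(c, b) = 6 - 2*377 = 6 - 754 = -748)
1/(z(-604, -357) + (-181 - 231*57)) = 1/(-748 + (-181 - 231*57)) = 1/(-748 + (-181 - 13167)) = 1/(-748 - 13348) = 1/(-14096) = -1/14096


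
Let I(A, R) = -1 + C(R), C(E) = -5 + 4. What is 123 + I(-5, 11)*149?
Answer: -175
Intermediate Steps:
C(E) = -1
I(A, R) = -2 (I(A, R) = -1 - 1 = -2)
123 + I(-5, 11)*149 = 123 - 2*149 = 123 - 298 = -175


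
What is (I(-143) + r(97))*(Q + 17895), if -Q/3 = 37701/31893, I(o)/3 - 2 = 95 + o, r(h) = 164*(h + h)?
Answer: 6025283705832/10631 ≈ 5.6677e+8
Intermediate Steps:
r(h) = 328*h (r(h) = 164*(2*h) = 328*h)
I(o) = 291 + 3*o (I(o) = 6 + 3*(95 + o) = 6 + (285 + 3*o) = 291 + 3*o)
Q = -37701/10631 (Q = -113103/31893 = -3*12567/10631 = -37701/10631 ≈ -3.5463)
(I(-143) + r(97))*(Q + 17895) = ((291 + 3*(-143)) + 328*97)*(-37701/10631 + 17895) = ((291 - 429) + 31816)*(190204044/10631) = (-138 + 31816)*(190204044/10631) = 31678*(190204044/10631) = 6025283705832/10631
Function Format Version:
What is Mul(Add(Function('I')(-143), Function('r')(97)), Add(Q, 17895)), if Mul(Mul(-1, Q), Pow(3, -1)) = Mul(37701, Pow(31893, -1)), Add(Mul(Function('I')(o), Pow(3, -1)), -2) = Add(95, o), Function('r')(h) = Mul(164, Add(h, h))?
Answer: Rational(6025283705832, 10631) ≈ 5.6677e+8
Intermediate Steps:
Function('r')(h) = Mul(328, h) (Function('r')(h) = Mul(164, Mul(2, h)) = Mul(328, h))
Function('I')(o) = Add(291, Mul(3, o)) (Function('I')(o) = Add(6, Mul(3, Add(95, o))) = Add(6, Add(285, Mul(3, o))) = Add(291, Mul(3, o)))
Q = Rational(-37701, 10631) (Q = Mul(-3, Mul(37701, Pow(31893, -1))) = Mul(-3, Mul(37701, Rational(1, 31893))) = Mul(-3, Rational(12567, 10631)) = Rational(-37701, 10631) ≈ -3.5463)
Mul(Add(Function('I')(-143), Function('r')(97)), Add(Q, 17895)) = Mul(Add(Add(291, Mul(3, -143)), Mul(328, 97)), Add(Rational(-37701, 10631), 17895)) = Mul(Add(Add(291, -429), 31816), Rational(190204044, 10631)) = Mul(Add(-138, 31816), Rational(190204044, 10631)) = Mul(31678, Rational(190204044, 10631)) = Rational(6025283705832, 10631)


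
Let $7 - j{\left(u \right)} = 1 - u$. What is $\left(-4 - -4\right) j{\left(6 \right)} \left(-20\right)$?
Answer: $0$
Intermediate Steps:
$j{\left(u \right)} = 6 + u$ ($j{\left(u \right)} = 7 - \left(1 - u\right) = 7 + \left(-1 + u\right) = 6 + u$)
$\left(-4 - -4\right) j{\left(6 \right)} \left(-20\right) = \left(-4 - -4\right) \left(6 + 6\right) \left(-20\right) = \left(-4 + 4\right) 12 \left(-20\right) = 0 \cdot 12 \left(-20\right) = 0 \left(-20\right) = 0$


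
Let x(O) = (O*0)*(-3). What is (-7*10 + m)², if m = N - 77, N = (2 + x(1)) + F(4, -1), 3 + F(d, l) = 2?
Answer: 21316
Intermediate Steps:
x(O) = 0 (x(O) = 0*(-3) = 0)
F(d, l) = -1 (F(d, l) = -3 + 2 = -1)
N = 1 (N = (2 + 0) - 1 = 2 - 1 = 1)
m = -76 (m = 1 - 77 = -76)
(-7*10 + m)² = (-7*10 - 76)² = (-70 - 76)² = (-146)² = 21316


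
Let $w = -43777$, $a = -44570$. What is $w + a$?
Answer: $-88347$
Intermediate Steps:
$w + a = -43777 - 44570 = -88347$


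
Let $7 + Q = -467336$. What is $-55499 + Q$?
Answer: $-522842$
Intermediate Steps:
$Q = -467343$ ($Q = -7 - 467336 = -467343$)
$-55499 + Q = -55499 - 467343 = -522842$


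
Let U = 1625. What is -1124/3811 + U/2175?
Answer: 149927/331557 ≈ 0.45219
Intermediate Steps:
-1124/3811 + U/2175 = -1124/3811 + 1625/2175 = -1124*1/3811 + 1625*(1/2175) = -1124/3811 + 65/87 = 149927/331557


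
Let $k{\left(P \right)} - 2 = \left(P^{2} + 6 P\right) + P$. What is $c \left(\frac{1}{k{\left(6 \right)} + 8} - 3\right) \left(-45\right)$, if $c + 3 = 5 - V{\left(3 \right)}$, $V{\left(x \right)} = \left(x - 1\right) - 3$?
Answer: $\frac{35505}{88} \approx 403.47$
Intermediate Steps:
$V{\left(x \right)} = -4 + x$ ($V{\left(x \right)} = \left(-1 + x\right) - 3 = -4 + x$)
$k{\left(P \right)} = 2 + P^{2} + 7 P$ ($k{\left(P \right)} = 2 + \left(\left(P^{2} + 6 P\right) + P\right) = 2 + \left(P^{2} + 7 P\right) = 2 + P^{2} + 7 P$)
$c = 3$ ($c = -3 + \left(5 - \left(-4 + 3\right)\right) = -3 + \left(5 - -1\right) = -3 + \left(5 + 1\right) = -3 + 6 = 3$)
$c \left(\frac{1}{k{\left(6 \right)} + 8} - 3\right) \left(-45\right) = 3 \left(\frac{1}{\left(2 + 6^{2} + 7 \cdot 6\right) + 8} - 3\right) \left(-45\right) = 3 \left(\frac{1}{\left(2 + 36 + 42\right) + 8} - 3\right) \left(-45\right) = 3 \left(\frac{1}{80 + 8} - 3\right) \left(-45\right) = 3 \left(\frac{1}{88} - 3\right) \left(-45\right) = 3 \left(- \frac{263}{88}\right) \left(-45\right) = \left(- \frac{789}{88}\right) \left(-45\right) = \frac{35505}{88}$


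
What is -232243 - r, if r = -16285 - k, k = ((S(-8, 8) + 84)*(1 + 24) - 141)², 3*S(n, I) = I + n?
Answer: 3621723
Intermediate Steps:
S(n, I) = I/3 + n/3 (S(n, I) = (I + n)/3 = I/3 + n/3)
k = 3837681 (k = ((((⅓)*8 + (⅓)*(-8)) + 84)*(1 + 24) - 141)² = (((8/3 - 8/3) + 84)*25 - 141)² = ((0 + 84)*25 - 141)² = (84*25 - 141)² = (2100 - 141)² = 1959² = 3837681)
r = -3853966 (r = -16285 - 1*3837681 = -16285 - 3837681 = -3853966)
-232243 - r = -232243 - 1*(-3853966) = -232243 + 3853966 = 3621723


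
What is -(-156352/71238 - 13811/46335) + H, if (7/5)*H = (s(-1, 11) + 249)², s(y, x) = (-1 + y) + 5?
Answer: 8318505215041/183378485 ≈ 45363.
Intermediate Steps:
s(y, x) = 4 + y
H = 45360 (H = 5*((4 - 1) + 249)²/7 = 5*(3 + 249)²/7 = (5/7)*252² = (5/7)*63504 = 45360)
-(-156352/71238 - 13811/46335) + H = -(-156352/71238 - 13811/46335) + 45360 = -(-156352*1/71238 - 13811*1/46335) + 45360 = -(-78176/35619 - 13811/46335) + 45360 = -1*(-457135441/183378485) + 45360 = 457135441/183378485 + 45360 = 8318505215041/183378485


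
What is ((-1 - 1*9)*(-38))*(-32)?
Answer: -12160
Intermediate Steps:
((-1 - 1*9)*(-38))*(-32) = ((-1 - 9)*(-38))*(-32) = -10*(-38)*(-32) = 380*(-32) = -12160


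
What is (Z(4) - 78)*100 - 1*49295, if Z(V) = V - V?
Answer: -57095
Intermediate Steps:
Z(V) = 0
(Z(4) - 78)*100 - 1*49295 = (0 - 78)*100 - 1*49295 = -78*100 - 49295 = -7800 - 49295 = -57095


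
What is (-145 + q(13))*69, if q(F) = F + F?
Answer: -8211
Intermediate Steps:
q(F) = 2*F
(-145 + q(13))*69 = (-145 + 2*13)*69 = (-145 + 26)*69 = -119*69 = -8211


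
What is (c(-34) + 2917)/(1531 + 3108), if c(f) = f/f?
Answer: 2918/4639 ≈ 0.62901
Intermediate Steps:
c(f) = 1
(c(-34) + 2917)/(1531 + 3108) = (1 + 2917)/(1531 + 3108) = 2918/4639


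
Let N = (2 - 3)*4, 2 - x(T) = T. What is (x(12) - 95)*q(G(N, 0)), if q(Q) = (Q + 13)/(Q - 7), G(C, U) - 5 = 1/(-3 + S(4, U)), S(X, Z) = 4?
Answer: 1995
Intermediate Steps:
x(T) = 2 - T
N = -4 (N = -1*4 = -4)
G(C, U) = 6 (G(C, U) = 5 + 1/(-3 + 4) = 5 + 1/1 = 5 + 1 = 6)
q(Q) = (13 + Q)/(-7 + Q)
(x(12) - 95)*q(G(N, 0)) = ((2 - 1*12) - 95)*((13 + 6)/(-7 + 6)) = ((2 - 12) - 95)*(19/(-1)) = (-10 - 95)*(-1*19) = -105*(-19) = 1995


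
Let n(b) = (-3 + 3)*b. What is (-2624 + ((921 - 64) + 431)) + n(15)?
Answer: -1336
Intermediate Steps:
n(b) = 0 (n(b) = 0*b = 0)
(-2624 + ((921 - 64) + 431)) + n(15) = (-2624 + ((921 - 64) + 431)) + 0 = (-2624 + (857 + 431)) + 0 = (-2624 + 1288) + 0 = -1336 + 0 = -1336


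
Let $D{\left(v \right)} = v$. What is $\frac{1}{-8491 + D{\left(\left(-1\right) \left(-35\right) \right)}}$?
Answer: $- \frac{1}{8456} \approx -0.00011826$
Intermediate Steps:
$\frac{1}{-8491 + D{\left(\left(-1\right) \left(-35\right) \right)}} = \frac{1}{-8491 - -35} = \frac{1}{-8491 + 35} = \frac{1}{-8456} = - \frac{1}{8456}$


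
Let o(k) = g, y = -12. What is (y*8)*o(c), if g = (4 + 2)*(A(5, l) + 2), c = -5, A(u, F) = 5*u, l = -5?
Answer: -15552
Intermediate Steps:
g = 162 (g = (4 + 2)*(5*5 + 2) = 6*(25 + 2) = 6*27 = 162)
o(k) = 162
(y*8)*o(c) = -12*8*162 = -96*162 = -15552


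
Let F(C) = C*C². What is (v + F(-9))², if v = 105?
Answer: 389376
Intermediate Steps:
F(C) = C³
(v + F(-9))² = (105 + (-9)³)² = (105 - 729)² = (-624)² = 389376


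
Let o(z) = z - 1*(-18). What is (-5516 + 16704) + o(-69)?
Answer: 11137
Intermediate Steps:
o(z) = 18 + z (o(z) = z + 18 = 18 + z)
(-5516 + 16704) + o(-69) = (-5516 + 16704) + (18 - 69) = 11188 - 51 = 11137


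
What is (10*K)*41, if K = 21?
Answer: 8610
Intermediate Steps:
(10*K)*41 = (10*21)*41 = 210*41 = 8610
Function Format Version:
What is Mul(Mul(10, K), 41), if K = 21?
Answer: 8610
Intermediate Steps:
Mul(Mul(10, K), 41) = Mul(Mul(10, 21), 41) = Mul(210, 41) = 8610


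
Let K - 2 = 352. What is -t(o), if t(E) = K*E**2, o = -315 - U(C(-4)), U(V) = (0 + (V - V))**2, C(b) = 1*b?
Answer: -35125650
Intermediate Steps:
K = 354 (K = 2 + 352 = 354)
C(b) = b
U(V) = 0 (U(V) = (0 + 0)**2 = 0**2 = 0)
o = -315 (o = -315 - 1*0 = -315 + 0 = -315)
t(E) = 354*E**2
-t(o) = -354*(-315)**2 = -354*99225 = -1*35125650 = -35125650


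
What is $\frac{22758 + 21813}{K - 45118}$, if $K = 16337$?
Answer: $- \frac{44571}{28781} \approx -1.5486$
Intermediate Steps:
$\frac{22758 + 21813}{K - 45118} = \frac{22758 + 21813}{16337 - 45118} = \frac{44571}{-28781} = 44571 \left(- \frac{1}{28781}\right) = - \frac{44571}{28781}$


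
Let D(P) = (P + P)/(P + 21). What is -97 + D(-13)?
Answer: -401/4 ≈ -100.25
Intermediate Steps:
D(P) = 2*P/(21 + P) (D(P) = (2*P)/(21 + P) = 2*P/(21 + P))
-97 + D(-13) = -97 + 2*(-13)/(21 - 13) = -97 + 2*(-13)/8 = -97 + 2*(-13)*(⅛) = -97 - 13/4 = -401/4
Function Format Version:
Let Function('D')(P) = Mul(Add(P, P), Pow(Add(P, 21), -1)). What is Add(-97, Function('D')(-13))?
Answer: Rational(-401, 4) ≈ -100.25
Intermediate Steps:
Function('D')(P) = Mul(2, P, Pow(Add(21, P), -1)) (Function('D')(P) = Mul(Mul(2, P), Pow(Add(21, P), -1)) = Mul(2, P, Pow(Add(21, P), -1)))
Add(-97, Function('D')(-13)) = Add(-97, Mul(2, -13, Pow(Add(21, -13), -1))) = Add(-97, Mul(2, -13, Pow(8, -1))) = Add(-97, Mul(2, -13, Rational(1, 8))) = Add(-97, Rational(-13, 4)) = Rational(-401, 4)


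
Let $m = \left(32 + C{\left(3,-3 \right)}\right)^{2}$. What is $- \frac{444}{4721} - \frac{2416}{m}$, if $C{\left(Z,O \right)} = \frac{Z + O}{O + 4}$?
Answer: $- \frac{741287}{302144} \approx -2.4534$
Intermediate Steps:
$C{\left(Z,O \right)} = \frac{O + Z}{4 + O}$
$m = 1024$ ($m = \left(32 + \frac{-3 + 3}{4 - 3}\right)^{2} = \left(32 + 1^{-1} \cdot 0\right)^{2} = \left(32 + 1 \cdot 0\right)^{2} = \left(32 + 0\right)^{2} = 32^{2} = 1024$)
$- \frac{444}{4721} - \frac{2416}{m} = - \frac{444}{4721} - \frac{2416}{1024} = \left(-444\right) \frac{1}{4721} - \frac{151}{64} = - \frac{444}{4721} - \frac{151}{64} = - \frac{741287}{302144}$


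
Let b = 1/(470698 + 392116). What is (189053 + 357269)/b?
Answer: 471374270108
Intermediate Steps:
b = 1/862814 ≈ 1.1590e-6
(189053 + 357269)/b = (189053 + 357269)/(1/862814) = 546322*862814 = 471374270108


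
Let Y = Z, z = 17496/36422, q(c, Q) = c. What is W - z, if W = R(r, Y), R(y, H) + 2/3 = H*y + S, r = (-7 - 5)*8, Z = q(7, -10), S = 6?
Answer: -36448244/54633 ≈ -667.15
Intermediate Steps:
Z = 7
z = 8748/18211 (z = 17496*(1/36422) = 8748/18211 ≈ 0.48037)
r = -96 (r = -12*8 = -96)
Y = 7
R(y, H) = 16/3 + H*y (R(y, H) = -2/3 + (H*y + 6) = -2/3 + (6 + H*y) = 16/3 + H*y)
W = -2000/3 (W = 16/3 + 7*(-96) = 16/3 - 672 = -2000/3 ≈ -666.67)
W - z = -2000/3 - 1*8748/18211 = -2000/3 - 8748/18211 = -36448244/54633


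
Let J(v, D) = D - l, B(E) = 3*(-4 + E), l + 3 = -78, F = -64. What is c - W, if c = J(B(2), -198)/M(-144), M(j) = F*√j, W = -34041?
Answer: 34041 - 39*I/256 ≈ 34041.0 - 0.15234*I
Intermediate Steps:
l = -81 (l = -3 - 78 = -81)
B(E) = -12 + 3*E
M(j) = -64*√j
J(v, D) = 81 + D (J(v, D) = D - 1*(-81) = D + 81 = 81 + D)
c = -39*I/256 (c = (81 - 198)/((-768*I)) = -117*I/768 = -39*I/256 ≈ -0.15234*I)
c - W = -39*I/256 - 1*(-34041) = -39*I/256 + 34041 = 34041 - 39*I/256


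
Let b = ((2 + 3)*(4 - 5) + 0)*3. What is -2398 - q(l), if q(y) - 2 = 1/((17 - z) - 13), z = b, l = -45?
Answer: -45601/19 ≈ -2400.1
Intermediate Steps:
b = -15 (b = (5*(-1) + 0)*3 = (-5 + 0)*3 = -5*3 = -15)
z = -15
q(y) = 39/19 (q(y) = 2 + 1/((17 - 1*(-15)) - 13) = 2 + 1/((17 + 15) - 13) = 2 + 1/(32 - 13) = 2 + 1/19 = 39/19)
-2398 - q(l) = -2398 - 1*39/19 = -2398 - 39/19 = -45601/19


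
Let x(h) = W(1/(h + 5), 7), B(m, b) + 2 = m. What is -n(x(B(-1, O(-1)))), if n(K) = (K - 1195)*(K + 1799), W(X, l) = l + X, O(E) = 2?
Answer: 8580875/4 ≈ 2.1452e+6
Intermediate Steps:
B(m, b) = -2 + m
W(X, l) = X + l
x(h) = 7 + 1/(5 + h) (x(h) = 1/(h + 5) + 7 = 1/(5 + h) + 7 = 7 + 1/(5 + h))
n(K) = (-1195 + K)*(1799 + K)
-n(x(B(-1, O(-1)))) = -(-2149805 + ((36 + 7*(-2 - 1))/(5 + (-2 - 1)))**2 + 604*((36 + 7*(-2 - 1))/(5 + (-2 - 1)))) = -(-2149805 + ((36 + 7*(-3))/(5 - 3))**2 + 604*((36 + 7*(-3))/(5 - 3))) = -(-2149805 + ((36 - 21)/2)**2 + 604*((36 - 21)/2)) = -(-2149805 + ((1/2)*15)**2 + 604*((1/2)*15)) = -(-2149805 + (15/2)**2 + 604*(15/2)) = -(-2149805 + 225/4 + 4530) = -1*(-8580875/4) = 8580875/4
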